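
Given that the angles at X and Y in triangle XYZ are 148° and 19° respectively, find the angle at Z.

By the triangle angle sum property, the three interior angles of any triangle add up to 180°.
We know angle X = 148° and angle Y = 19°, so their sum is 167°.
Therefore angle Z = 180° - 167° = 13°.

13 degrees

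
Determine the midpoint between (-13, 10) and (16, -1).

M = ((x₁ + x₂)/2, (y₁ + y₂)/2)
= ((-13 + 16)/2, (10 + -1)/2)
= (3/2, 9/2) = (3/2, 9/2)

(3/2, 9/2)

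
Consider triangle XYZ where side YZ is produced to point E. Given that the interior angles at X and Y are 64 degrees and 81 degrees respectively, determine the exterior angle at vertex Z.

Exterior angle = 64 + 81 = 145 degrees (exterior angle theorem).

145 degrees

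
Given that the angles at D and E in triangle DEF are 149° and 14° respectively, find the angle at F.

Let angle F = x. Then 149 + 14 + x = 180.
x = 180 - 163 = 17 degrees.

17 degrees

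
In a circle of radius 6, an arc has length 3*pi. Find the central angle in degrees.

The full circumference is 2πr = 12*pi.
The arc is 3*pi / 12*pi = 1/4 of the full circle.
So the central angle = 1/4 × 360° = 90°.

90°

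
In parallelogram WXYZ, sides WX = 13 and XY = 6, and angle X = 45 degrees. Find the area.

The area of a parallelogram equals the product of two adjacent sides times the sine of the included angle.
This is because the height equals 6 * sin(45°) = 3*sqrt(2).
Area = 13 * 3*sqrt(2) = 39*sqrt(2)

39*sqrt(2)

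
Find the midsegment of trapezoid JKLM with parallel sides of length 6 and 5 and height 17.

midsegment = (6 + 5) / 2 = 11 / 2 = 11/2

11/2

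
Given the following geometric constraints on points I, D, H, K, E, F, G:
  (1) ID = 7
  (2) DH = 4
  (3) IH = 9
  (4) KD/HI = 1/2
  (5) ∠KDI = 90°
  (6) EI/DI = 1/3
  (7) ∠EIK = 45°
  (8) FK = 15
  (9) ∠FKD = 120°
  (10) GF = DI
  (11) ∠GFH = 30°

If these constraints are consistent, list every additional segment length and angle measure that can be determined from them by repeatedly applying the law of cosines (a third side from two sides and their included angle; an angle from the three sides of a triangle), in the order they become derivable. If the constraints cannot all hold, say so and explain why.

The constraints are consistent. Derivable facts, in order:
After 1 step:
- DF ≈ 17.68
- IK ≈ 8.32
- ∠DHI = 48.19°
- ∠DIH = 25.21°
- ∠HDI = 106.6°
After 2 steps:
- KE ≈ 6.87
- ∠DFK = 12.73°
- ∠DIK = 32.74°
- ∠DKI = 57.26°
- ∠FDK = 47.27°
After 3 steps:
- ∠EKI = 13.89°
- ∠IEK = 121.11°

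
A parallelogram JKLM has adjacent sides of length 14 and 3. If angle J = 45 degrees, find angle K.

In a parallelogram, consecutive angles are supplementary (sum to 180°).
angle K = 180 - angle J
angle K = 180 - 45
angle K = 135 degrees

135 degrees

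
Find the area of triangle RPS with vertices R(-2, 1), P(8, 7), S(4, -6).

The Shoelace formula computes the area from vertex coordinates by summing cross products.
For vertices (-2,1), (8,7), (4,-6):
Signed sum = -2*7 - 8*1 + 8*-6 - 4*7 + 4*1 - -2*-6
= -22 + -76 + -8 = -106
Area = (1/2)|-106| = 53.

53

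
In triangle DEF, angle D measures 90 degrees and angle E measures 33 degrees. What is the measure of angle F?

Let angle F = x. Then 90 + 33 + x = 180.
x = 180 - 123 = 57 degrees.

57 degrees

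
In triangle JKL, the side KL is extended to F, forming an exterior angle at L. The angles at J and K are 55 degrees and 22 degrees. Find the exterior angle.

By the exterior angle theorem, an exterior angle of a triangle equals the sum of the two remote interior angles.
Exterior angle = angle J + angle K
Exterior angle = 55 + 22 = 77 degrees

77 degrees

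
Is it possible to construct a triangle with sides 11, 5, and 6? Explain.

The longest side is 11. The other two sides sum to 5 + 6 = 11.
Since 11 ≤ 11, the two shorter sides cannot reach around to close the triangle.

No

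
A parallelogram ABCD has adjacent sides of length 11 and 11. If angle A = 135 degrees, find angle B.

In a parallelogram, consecutive angles are supplementary (sum to 180°).
angle B = 180 - angle A
angle B = 180 - 135
angle B = 45 degrees

45 degrees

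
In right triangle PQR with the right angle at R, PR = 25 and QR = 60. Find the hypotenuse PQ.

By the Pythagorean theorem: PQ^2 = PR^2 + QR^2
PQ^2 = 25^2 + 60^2 = 625 + 3600 = 4225
PQ = sqrt(4225) = 65

65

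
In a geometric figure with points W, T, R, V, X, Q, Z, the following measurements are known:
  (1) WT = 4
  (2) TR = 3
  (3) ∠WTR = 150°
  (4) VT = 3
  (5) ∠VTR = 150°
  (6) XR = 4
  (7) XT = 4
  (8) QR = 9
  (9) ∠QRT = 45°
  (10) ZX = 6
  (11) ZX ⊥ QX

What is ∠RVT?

Step 1: By the law of cosines on triangle VTR: VR² = 3² + 3² − 2·3·3·cos(150°) = 33.59, so VR ≈ 5.8.
Step 2: By the inverse law of cosines on triangle RVT: cos(∠RVT) = (5.8² + 3² − 3²) / (2·5.8·3) = 33.59/34.77 = 0.9659, so ∠RVT = 15°.

Therefore, the measure of angle ∠RVT = 15°.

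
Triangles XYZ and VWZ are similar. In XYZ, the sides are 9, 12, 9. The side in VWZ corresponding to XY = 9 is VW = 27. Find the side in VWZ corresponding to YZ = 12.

Since the triangles are similar, the ratio of corresponding sides is constant.
Scale factor k = VW / XY = 27 / 9 = 3
WZ = k * YZ = 3 * 12 = 36

36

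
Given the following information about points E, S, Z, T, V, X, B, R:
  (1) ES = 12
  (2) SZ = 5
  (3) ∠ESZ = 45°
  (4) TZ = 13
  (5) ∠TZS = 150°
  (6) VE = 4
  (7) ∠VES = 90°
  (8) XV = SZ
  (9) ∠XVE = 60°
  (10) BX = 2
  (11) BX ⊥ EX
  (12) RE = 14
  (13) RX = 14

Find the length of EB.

From the given relations: XV = SZ = 5.
Step 1: By the law of cosines on triangle EVX: EX² = 4² + 5² − 2·4·5·cos(60°) = 21, so EX = √21.
Step 2: By the law of cosines on triangle EXB: EB² = √21² + 2² − 2·√21·2·cos(90°) = 25, so EB = 5.

Therefore, the length of EB = 5.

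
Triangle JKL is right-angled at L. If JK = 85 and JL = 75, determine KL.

Rearranging the Pythagorean theorem to solve for the unknown leg:
leg^2 = hypotenuse^2 - known_leg^2 = 7225 - 5625 = 1600
leg = sqrt(1600) = 40.

40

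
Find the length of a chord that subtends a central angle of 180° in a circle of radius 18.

Drop a perpendicular from the center to the chord, bisecting both the chord and the central angle.
Each half-chord = r sin(θ/2) = 18 sin(90°).
The full chord = 2 × 18 × sin(90°) = 36.

36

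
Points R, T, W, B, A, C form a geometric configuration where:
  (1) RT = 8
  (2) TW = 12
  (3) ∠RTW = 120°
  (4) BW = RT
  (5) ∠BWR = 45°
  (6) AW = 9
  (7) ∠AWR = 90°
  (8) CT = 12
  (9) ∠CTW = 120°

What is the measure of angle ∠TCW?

Step 1: By the law of cosines on triangle CTW: CW² = 12² + 12² − 2·12·12·cos(120°) = 432, so CW = 12·√3.
Step 2: By the inverse law of cosines on triangle TCW: cos(∠TCW) = (12² + (12·√3)² − 12²) / (2·12·12·√3) = 432/498.83 = 0.866, so ∠TCW = 30°.

Therefore, the measure of angle ∠TCW = 30°.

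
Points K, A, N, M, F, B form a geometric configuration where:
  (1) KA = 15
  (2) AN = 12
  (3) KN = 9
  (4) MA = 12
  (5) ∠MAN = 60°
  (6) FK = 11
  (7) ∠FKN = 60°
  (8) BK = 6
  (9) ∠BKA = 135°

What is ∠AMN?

Step 1: By the law of cosines on triangle MAN: MN² = 12² + 12² − 2·12·12·cos(60°) = 144, so MN = 12.
Step 2: By the inverse law of cosines on triangle AMN: cos(∠AMN) = (12² + 12² − 12²) / (2·12·12) = 144/288 = 0.5, so ∠AMN = 60°.

Therefore, the measure of angle ∠AMN = 60°.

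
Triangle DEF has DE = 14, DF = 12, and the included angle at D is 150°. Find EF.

Law of cosines: EF^2 = 14^2 + 12^2 - 2(14)(12)cos(150°) = 168*sqrt(3) + 340, so EF = 2*sqrt(42*sqrt(3) + 85).

2*sqrt(42*sqrt(3) + 85)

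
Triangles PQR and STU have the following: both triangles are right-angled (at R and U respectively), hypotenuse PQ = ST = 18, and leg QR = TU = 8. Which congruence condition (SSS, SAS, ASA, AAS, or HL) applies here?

The given information matches HL: The hypotenuse and one leg of two right triangles are equal (Hypotenuse-Leg).

HL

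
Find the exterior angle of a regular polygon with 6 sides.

Each exterior angle of a regular n-gon is 360 / n.
For n = 6: 360 / 6 = 60 degrees.

60 degrees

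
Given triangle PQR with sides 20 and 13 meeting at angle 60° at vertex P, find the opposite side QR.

Law of cosines: QR^2 = 20^2 + 13^2 - 2(20)(13)cos(60°) = 309, so QR = sqrt(309).

sqrt(309)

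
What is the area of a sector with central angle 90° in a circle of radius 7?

Sector area = π(7²)(1/4) = 49*pi/4

49*pi/4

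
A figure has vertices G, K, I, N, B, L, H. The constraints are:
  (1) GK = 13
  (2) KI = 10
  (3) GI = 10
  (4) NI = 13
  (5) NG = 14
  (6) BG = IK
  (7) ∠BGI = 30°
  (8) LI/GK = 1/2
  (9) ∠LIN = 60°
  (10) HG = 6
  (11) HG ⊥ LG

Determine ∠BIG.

From the given relations: BG = IK = 10.
Step 1: By the law of cosines on triangle IGB: IB² = 10² + 10² − 2·10·10·cos(30°) = 26.79, so IB ≈ 5.18.
Step 2: By the inverse law of cosines on triangle BIG: cos(∠BIG) = (5.18² + 10² − 10²) / (2·5.18·10) = 26.79/103.53 = 0.2588, so ∠BIG = 75°.

Therefore, the measure of angle ∠BIG = 75°.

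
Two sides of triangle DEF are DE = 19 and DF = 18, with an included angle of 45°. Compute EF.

When two sides and the included angle are known, the law of cosines gives the third side.
c^2 = a^2 + b^2 - 2ab cos(C) generalizes the Pythagorean theorem to non-right triangles.
Here: EF^2 = 361 + 324 - 684*(sqrt(2)/2) = 685 - 342*sqrt(2)
EF = sqrt(685 - 342*sqrt(2))

sqrt(685 - 342*sqrt(2))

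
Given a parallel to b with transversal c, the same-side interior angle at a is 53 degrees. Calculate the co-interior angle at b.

Co-interior angles (same-side interior) formed by parallel lines and a transversal are supplementary (sum to 180 degrees).
The given angle is 53 degrees.
The co-interior angle = 180 - 53 = 127 degrees.

127 degrees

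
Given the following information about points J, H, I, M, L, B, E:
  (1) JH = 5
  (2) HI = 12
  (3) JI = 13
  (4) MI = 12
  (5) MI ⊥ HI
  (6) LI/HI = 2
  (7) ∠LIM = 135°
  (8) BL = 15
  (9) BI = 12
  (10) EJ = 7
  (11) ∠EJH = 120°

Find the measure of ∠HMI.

Step 1: By the law of cosines on triangle MIH: MH² = 12² + 12² − 2·12·12·cos(90°) = 288, so MH = 12·√2.
Step 2: By the inverse law of cosines on triangle HMI: cos(∠HMI) = ((12·√2)² + 12² − 12²) / (2·12·√2·12) = 288/407.29 = 0.7071, so ∠HMI = 45°.

Therefore, the measure of angle ∠HMI = 45°.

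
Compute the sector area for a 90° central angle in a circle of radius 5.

Sector area = πr² × θ/360
= π × 5² × 1/4
= π × 25 × 1/4
= 25*pi/4

25*pi/4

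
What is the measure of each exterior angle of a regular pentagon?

Each exterior angle of a regular n-gon is 360 / n.
For n = 5: 360 / 5 = 72 degrees.

72 degrees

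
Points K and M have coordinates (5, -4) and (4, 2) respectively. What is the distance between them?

The horizontal distance is |4 - 5| = 1 and the vertical distance is |2 - -4| = 6.
By the Pythagorean theorem, d = sqrt(1^2 + 6^2) = sqrt(37).

sqrt(37)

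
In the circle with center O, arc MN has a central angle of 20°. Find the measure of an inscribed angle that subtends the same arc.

Inscribed angle = 20° / 2 = 10° (inscribed angle theorem).

10°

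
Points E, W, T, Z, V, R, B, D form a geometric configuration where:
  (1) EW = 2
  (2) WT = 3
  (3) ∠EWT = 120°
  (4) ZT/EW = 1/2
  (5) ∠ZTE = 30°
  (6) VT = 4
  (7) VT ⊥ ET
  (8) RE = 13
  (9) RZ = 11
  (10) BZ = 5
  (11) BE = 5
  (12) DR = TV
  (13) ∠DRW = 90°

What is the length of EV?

Step 1: By the law of cosines on triangle EWT: ET² = 2² + 3² − 2·2·3·cos(120°) = 19, so ET = √19.
Step 2: By the law of cosines on triangle ETV: EV² = √19² + 4² − 2·√19·4·cos(90°) = 35, so EV = √35.

Therefore, the length of EV = √35.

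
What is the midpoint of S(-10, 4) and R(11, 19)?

The midpoint is the average of the coordinates:
x: (-10 + 11)/2 = 1/2
y: (4 + 19)/2 = 23/2
Midpoint = (1/2, 23/2)

(1/2, 23/2)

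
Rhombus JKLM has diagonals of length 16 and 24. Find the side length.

Half-diagonals are 8 and 12. side = sqrt(8^2 + 12^2) = sqrt(208) = 4*sqrt(13)

4*sqrt(13)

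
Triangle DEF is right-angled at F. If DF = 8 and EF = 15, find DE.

DE = sqrt(8^2 + 15^2) = sqrt(289) = 17

17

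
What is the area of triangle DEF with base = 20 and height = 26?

Area = (1/2) * base * height
Area = (1/2) * 20 * 26
Area = 260

260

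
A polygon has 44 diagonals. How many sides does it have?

Using d = n(n - 3)/2, we solve 44 = n(n - 3)/2.
So n(n - 3) = 88.
Testing n = 11: 11 * 8 = 88 = 88. Correct.
The polygon has 11 sides.

11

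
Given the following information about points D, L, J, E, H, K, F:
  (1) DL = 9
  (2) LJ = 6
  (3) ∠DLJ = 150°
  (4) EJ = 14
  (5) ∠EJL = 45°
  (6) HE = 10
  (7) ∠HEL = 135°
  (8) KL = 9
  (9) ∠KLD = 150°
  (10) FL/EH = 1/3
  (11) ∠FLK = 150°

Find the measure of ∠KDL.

Step 1: By the law of cosines on triangle DLK: DK² = 9² + 9² − 2·9·9·cos(150°) = 302.3, so DK ≈ 17.39.
Step 2: By the inverse law of cosines on triangle KDL: cos(∠KDL) = (17.39² + 9² − 9²) / (2·17.39·9) = 302.3/312.96 = 0.9659, so ∠KDL = 15°.

Therefore, the measure of angle ∠KDL = 15°.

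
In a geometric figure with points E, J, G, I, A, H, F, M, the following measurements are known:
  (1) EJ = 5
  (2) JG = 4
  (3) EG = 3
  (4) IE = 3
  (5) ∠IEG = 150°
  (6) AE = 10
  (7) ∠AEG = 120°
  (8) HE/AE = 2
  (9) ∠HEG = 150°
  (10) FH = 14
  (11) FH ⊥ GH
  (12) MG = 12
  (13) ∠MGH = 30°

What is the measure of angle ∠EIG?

Step 1: By the law of cosines on triangle IEG: IG² = 3² + 3² − 2·3·3·cos(150°) = 33.59, so IG ≈ 5.8.
Step 2: By the inverse law of cosines on triangle EIG: cos(∠EIG) = (3² + 5.8² − 3²) / (2·3·5.8) = 33.59/34.77 = 0.9659, so ∠EIG = 15°.

Therefore, the measure of angle ∠EIG = 15°.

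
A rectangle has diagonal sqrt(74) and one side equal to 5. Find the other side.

Using the Pythagorean theorem: d^2 = a^2 + b^2
b^2 = d^2 - a^2
b^2 = 74 - 25
b^2 = 49
b = sqrt(49) = 7

7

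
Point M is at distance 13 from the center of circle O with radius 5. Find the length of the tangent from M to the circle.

The tangent, radius, and line from the external point to the center form a right triangle.
The right angle is where the tangent meets the radius.
By the Pythagorean theorem: tangent² + 5² = 13²
tangent² = 169 - 25 = 144
tangent = 12

12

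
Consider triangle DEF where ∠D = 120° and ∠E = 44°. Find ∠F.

The interior angles sum to 180°: angle F = 180 - 120 - 44 = 16°.
The triangle is obtuse (angles 120°, 44°, 16°).

16 degrees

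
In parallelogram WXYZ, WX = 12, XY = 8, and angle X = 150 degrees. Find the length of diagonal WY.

Using the law of cosines:
d^2 = 12^2 + 8^2 - 2(12)(8)cos(150 degrees)
d^2 = 144 + 64 - 192*-sqrt(3)/2
d^2 = 96*sqrt(3) + 208
d = 4*sqrt(6*sqrt(3) + 13)

4*sqrt(6*sqrt(3) + 13)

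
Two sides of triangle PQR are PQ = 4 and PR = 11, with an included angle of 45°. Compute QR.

When two sides and the included angle are known, the law of cosines gives the third side.
c^2 = a^2 + b^2 - 2ab cos(C) generalizes the Pythagorean theorem to non-right triangles.
Here: QR^2 = 16 + 121 - 88*(sqrt(2)/2) = 137 - 44*sqrt(2)
QR = sqrt(137 - 44*sqrt(2))

sqrt(137 - 44*sqrt(2))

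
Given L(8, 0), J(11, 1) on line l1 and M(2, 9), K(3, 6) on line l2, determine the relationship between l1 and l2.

Slope of line 1: m1 = (1 - 0)/(11 - 8) = 1/3 = 1/3
Slope of line 2: m2 = (6 - 9)/(3 - 2) = -3/1 = -3
Two lines are perpendicular when the product of their slopes is -1 (negative reciprocals).
m1 * m2 = (1/3) * (-3) = -1, confirming perpendicularity.

Perpendicular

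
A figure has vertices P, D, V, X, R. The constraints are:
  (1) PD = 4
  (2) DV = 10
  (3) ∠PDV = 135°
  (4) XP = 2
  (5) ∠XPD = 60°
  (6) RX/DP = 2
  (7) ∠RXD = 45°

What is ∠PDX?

Step 1: By the law of cosines on triangle DPX: DX² = 4² + 2² − 2·4·2·cos(60°) = 12, so DX = 2·√3.
Step 2: By the inverse law of cosines on triangle PDX: cos(∠PDX) = (4² + (2·√3)² − 2²) / (2·4·2·√3) = 24/27.71 = 0.866, so ∠PDX = 30°.

Therefore, the measure of angle ∠PDX = 30°.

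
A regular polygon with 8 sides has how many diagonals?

Each of the 8 vertices connects to 5 non-adjacent vertices via diagonals.
Total connections = 8 × 5 = 40, but each diagonal is counted twice.
Number of diagonals = 40 / 2 = 20.

20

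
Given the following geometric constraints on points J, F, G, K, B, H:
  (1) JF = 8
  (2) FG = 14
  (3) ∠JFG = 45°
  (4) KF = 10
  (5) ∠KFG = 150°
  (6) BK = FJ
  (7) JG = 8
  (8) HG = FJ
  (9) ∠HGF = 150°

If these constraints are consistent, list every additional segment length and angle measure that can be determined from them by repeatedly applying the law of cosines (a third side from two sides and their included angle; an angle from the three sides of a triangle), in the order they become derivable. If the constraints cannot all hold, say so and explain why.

These constraints are not satisfiable: (1), (2) and (3) already determine JG: by the law of cosines JG² = 8² + 14² − 2·8·14·cos(45°) = 101.61, so JG ≈ 10.08, which contradicts (7) JG = 8. No planar figure meets all of them, so nothing further can be derived.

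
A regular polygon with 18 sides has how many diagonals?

Total line segments between 18 vertices = C(18,2) = 153.
Subtract the 18 sides: 153 - 18 = 135 diagonals.

135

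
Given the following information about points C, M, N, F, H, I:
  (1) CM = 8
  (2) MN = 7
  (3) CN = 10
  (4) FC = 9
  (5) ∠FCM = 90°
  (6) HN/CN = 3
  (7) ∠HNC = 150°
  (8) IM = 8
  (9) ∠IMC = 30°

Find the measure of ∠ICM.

Step 1: By the law of cosines on triangle CMI: CI² = 8² + 8² − 2·8·8·cos(30°) = 17.15, so CI ≈ 4.14.
Step 2: By the inverse law of cosines on triangle ICM: cos(∠ICM) = (4.14² + 8² − 8²) / (2·4.14·8) = 17.15/66.26 = 0.2588, so ∠ICM = 75°.

Therefore, the measure of angle ∠ICM = 75°.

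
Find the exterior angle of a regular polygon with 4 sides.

Each exterior angle of a regular n-gon is 360 / n.
For n = 4: 360 / 4 = 90 degrees.

90 degrees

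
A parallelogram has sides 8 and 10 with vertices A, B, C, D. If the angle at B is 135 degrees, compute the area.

Area = 8 * 10 * sin(135°) = 80 * sqrt(2)/2 = 40*sqrt(2)

40*sqrt(2)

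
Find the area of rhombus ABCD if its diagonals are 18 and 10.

Area of a rhombus = (d1 * d2) / 2
Area = (18 * 10) / 2
Area = 180 / 2
Area = 90

90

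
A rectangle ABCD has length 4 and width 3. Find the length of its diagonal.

A rectangle's diagonal splits it into two right triangles, with the diagonal as the hypotenuse.
By the Pythagorean theorem, d^2 = 4^2 + 3^2 = 25.
Therefore d = sqrt(25) = 5.

5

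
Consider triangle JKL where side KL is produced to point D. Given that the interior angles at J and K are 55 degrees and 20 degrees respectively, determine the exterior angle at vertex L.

Exterior angle = 55 + 20 = 75 degrees (exterior angle theorem).

75 degrees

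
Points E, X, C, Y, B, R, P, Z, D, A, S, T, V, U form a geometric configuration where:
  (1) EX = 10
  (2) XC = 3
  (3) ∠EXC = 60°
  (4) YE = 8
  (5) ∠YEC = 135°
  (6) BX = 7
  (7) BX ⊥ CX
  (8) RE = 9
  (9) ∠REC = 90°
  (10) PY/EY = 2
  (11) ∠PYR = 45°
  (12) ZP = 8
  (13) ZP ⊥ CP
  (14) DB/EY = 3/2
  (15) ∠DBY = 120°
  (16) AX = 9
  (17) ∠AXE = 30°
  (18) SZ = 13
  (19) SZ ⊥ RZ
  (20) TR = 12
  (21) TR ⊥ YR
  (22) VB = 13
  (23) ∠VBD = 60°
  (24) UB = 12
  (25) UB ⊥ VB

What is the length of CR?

Step 1: By the law of cosines on triangle EXC: EC² = 10² + 3² − 2·10·3·cos(60°) = 79, so EC = √79.
Step 2: By the law of cosines on triangle CER: CR² = √79² + 9² − 2·√79·9·cos(90°) = 160, so CR = 4·√10.

Therefore, the length of CR = 4·√10.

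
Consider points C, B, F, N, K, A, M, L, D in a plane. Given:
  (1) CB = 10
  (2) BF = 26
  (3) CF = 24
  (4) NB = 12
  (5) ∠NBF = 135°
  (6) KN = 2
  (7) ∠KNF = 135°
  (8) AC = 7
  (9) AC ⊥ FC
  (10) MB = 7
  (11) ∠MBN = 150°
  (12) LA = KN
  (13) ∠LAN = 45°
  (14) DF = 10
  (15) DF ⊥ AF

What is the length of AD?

Step 1: By the law of cosines on triangle FCA: FA² = 24² + 7² − 2·24·7·cos(90°) = 625, so FA = 25.
Step 2: By the law of cosines on triangle AFD: AD² = 25² + 10² − 2·25·10·cos(90°) = 725, so AD = 5·√29.

Therefore, the length of AD = 5·√29.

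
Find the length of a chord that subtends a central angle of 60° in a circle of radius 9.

Chord length = 2r sin(θ/2)
= 2 × 9 × sin(60°/2)
= 2 × 9 × sin(30°)
= 9

9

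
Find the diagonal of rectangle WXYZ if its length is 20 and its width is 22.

d = sqrt(20^2 + 22^2) = sqrt(884) = 2*sqrt(221)

2*sqrt(221)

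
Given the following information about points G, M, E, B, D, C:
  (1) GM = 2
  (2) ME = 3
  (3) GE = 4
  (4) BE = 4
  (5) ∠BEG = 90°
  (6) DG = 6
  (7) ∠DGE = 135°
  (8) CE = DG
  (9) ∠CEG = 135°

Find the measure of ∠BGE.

Step 1: By the law of cosines on triangle GEB: GB² = 4² + 4² − 2·4·4·cos(90°) = 32, so GB = 4·√2.
Step 2: By the inverse law of cosines on triangle BGE: cos(∠BGE) = ((4·√2)² + 4² − 4²) / (2·4·√2·4) = 32/45.25 = 0.7071, so ∠BGE = 45°.

Therefore, the measure of angle ∠BGE = 45°.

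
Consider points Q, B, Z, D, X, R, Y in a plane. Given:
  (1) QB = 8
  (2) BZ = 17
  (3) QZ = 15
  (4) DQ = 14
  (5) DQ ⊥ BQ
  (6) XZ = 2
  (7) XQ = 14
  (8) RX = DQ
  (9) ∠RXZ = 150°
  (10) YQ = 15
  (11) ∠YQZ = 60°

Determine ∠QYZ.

Step 1: By the law of cosines on triangle YQZ: YZ² = 15² + 15² − 2·15·15·cos(60°) = 225, so YZ = 15.
Step 2: By the inverse law of cosines on triangle QYZ: cos(∠QYZ) = (15² + 15² − 15²) / (2·15·15) = 225/450 = 0.5, so ∠QYZ = 60°.

Therefore, the measure of angle ∠QYZ = 60°.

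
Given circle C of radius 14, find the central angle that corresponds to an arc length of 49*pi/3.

θ = 360 × 49*pi/3 / (2π × 14) = 210° (rearranging arc length formula).

210°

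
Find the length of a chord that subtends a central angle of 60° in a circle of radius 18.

Chord length = 2r sin(θ/2)
= 2 × 18 × sin(60°/2)
= 2 × 18 × sin(30°)
= 18

18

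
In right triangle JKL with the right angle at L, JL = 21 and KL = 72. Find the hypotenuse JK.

In a right triangle, the square of the hypotenuse equals the sum of the squares of the two legs.
The legs are 21 and 72, so the hypotenuse = sqrt(441 + 5184) = sqrt(5625) = 75.

75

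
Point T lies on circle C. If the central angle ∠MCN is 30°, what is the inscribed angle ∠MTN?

Inscribed angle = 30° / 2 = 15° (inscribed angle theorem).

15°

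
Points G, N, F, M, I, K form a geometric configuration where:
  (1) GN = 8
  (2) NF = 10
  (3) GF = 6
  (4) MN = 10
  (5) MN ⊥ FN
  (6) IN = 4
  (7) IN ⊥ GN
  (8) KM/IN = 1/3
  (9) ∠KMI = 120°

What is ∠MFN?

Step 1: By the law of cosines on triangle FNM: FM² = 10² + 10² − 2·10·10·cos(90°) = 200, so FM = 10·√2.
Step 2: By the inverse law of cosines on triangle MFN: cos(∠MFN) = ((10·√2)² + 10² − 10²) / (2·10·√2·10) = 200/282.84 = 0.7071, so ∠MFN = 45°.

Therefore, the measure of angle ∠MFN = 45°.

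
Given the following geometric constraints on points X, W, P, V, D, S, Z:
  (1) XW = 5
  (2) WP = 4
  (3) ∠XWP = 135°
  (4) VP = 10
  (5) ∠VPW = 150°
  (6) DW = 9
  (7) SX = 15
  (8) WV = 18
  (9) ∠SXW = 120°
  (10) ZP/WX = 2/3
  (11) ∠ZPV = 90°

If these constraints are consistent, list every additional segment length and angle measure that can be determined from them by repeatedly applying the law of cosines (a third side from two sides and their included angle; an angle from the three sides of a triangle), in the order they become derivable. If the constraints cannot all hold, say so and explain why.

These constraints are not satisfiable: by the triangle inequality in triangle PWV, (2) WP = 4 and (4) VP = 10 force WV ≤ 4 + 10 = 14, but (8) says WV = 18. No planar figure meets all of them, so nothing further can be derived.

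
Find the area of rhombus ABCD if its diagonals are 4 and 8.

The diagonals of a rhombus divide it into four right triangles.
Each triangle has legs 4/ 2 = 2 and 8/2 = 4, so each has area (1/2)*2*4 = 4.
Four such triangles give total area = (d1 * d2) / 2 = 16.

16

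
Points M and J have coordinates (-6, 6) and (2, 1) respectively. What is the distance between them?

The horizontal distance is |2 - -6| = 8 and the vertical distance is |1 - 6| = 5.
By the Pythagorean theorem, d = sqrt(8^2 + 5^2) = sqrt(89).

sqrt(89)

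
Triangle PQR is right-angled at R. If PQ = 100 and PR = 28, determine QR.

QR = sqrt(100^2 - 28^2) = sqrt(9216) = 96

96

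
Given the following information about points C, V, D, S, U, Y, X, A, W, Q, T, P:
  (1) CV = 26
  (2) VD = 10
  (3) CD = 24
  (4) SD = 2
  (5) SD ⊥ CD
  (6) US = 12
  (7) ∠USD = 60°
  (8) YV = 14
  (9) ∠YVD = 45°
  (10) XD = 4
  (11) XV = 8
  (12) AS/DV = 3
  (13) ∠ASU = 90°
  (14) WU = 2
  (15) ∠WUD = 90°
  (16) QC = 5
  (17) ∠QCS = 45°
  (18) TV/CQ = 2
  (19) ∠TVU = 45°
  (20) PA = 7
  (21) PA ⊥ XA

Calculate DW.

Step 1: By the law of cosines on triangle USD: UD² = 12² + 2² − 2·12·2·cos(60°) = 124, so UD = 2·√31.
Step 2: By the law of cosines on triangle DUW: DW² = (2·√31)² + 2² − 2·2·√31·2·cos(90°) = 128, so DW = 8·√2.

Therefore, the length of DW = 8·√2.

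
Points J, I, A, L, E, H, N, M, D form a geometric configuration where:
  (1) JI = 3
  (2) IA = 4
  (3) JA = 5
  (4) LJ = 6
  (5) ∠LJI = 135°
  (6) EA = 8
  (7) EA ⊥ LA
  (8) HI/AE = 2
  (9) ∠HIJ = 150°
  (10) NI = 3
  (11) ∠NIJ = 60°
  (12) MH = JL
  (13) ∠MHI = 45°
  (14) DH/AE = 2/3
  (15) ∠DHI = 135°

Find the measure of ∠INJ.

Step 1: By the law of cosines on triangle NIJ: NJ² = 3² + 3² − 2·3·3·cos(60°) = 9, so NJ = 3.
Step 2: By the inverse law of cosines on triangle INJ: cos(∠INJ) = (3² + 3² − 3²) / (2·3·3) = 9/18 = 0.5, so ∠INJ = 60°.

Therefore, the measure of angle ∠INJ = 60°.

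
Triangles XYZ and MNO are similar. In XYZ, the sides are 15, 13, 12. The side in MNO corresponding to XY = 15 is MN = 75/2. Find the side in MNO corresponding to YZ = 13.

Similar triangles have proportional sides. Setting up the proportion:
MN / XY = NO / YZ
75/2 / 15 = NO / 13
NO = 13 * 75/2 / 15 = 65/2.

65/2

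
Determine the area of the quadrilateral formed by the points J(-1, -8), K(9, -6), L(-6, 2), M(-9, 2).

Shoelace: sum of cross terms = 140, Area = (1/2)|140| = 70

70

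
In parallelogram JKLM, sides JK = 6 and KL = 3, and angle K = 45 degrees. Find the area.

Area = 6 * 3 * sin(45°) = 18 * sqrt(2)/2 = 9*sqrt(2)

9*sqrt(2)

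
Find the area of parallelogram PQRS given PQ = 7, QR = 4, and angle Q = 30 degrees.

The area of a parallelogram equals the product of two adjacent sides times the sine of the included angle.
This is because the height equals 4 * sin(30°) = 2.
Area = 7 * 2 = 14

14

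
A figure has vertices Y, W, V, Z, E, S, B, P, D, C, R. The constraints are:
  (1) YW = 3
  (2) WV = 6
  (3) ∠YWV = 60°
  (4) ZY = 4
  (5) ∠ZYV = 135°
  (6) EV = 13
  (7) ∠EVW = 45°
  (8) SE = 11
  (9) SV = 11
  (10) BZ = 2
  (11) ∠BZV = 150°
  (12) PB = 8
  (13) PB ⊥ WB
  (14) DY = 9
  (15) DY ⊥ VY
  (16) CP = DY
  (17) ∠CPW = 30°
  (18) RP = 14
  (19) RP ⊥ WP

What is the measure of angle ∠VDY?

Step 1: By the law of cosines on triangle VWY: VY² = 6² + 3² − 2·6·3·cos(60°) = 27, so VY = 3·√3.
Step 2: By the law of cosines on triangle DYV: DV² = 9² + (3·√3)² − 2·9·3·√3·cos(90°) = 108, so DV = 6·√3.
Step 3: By the inverse law of cosines on triangle VDY: cos(∠VDY) = ((6·√3)² + 9² − (3·√3)²) / (2·6·√3·9) = 162/187.06 = 0.866, so ∠VDY = 30°.

Therefore, the measure of angle ∠VDY = 30°.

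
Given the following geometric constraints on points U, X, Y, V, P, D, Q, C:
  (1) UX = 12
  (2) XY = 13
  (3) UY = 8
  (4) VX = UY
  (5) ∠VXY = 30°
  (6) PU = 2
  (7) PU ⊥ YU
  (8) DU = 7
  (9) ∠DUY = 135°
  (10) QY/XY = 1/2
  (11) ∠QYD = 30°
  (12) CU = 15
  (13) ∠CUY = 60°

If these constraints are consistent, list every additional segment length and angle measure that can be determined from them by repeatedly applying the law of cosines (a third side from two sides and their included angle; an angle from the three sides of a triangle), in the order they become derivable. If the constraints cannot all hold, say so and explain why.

The constraints are consistent. Derivable facts, in order:
After 1 step:
- YC = 13
- YD ≈ 13.86
- YP = 2·√17
- YV ≈ 7.27
- ∠UXY = 37.05°
- ∠UYX = 64.67°
- ∠XUY = 78.28°
After 2 steps:
- DQ ≈ 8.85
- ∠CYU = 87.8°
- ∠DYU = 20.92°
- ∠PYU = 14.04°
- ∠UCY = 32.2°
- ∠UDY = 24.08°
- ∠UPY = 75.96°
- ∠VYX = 33.38°
- ∠XVY = 116.62°
After 3 steps:
- ∠DQY = 128.46°
- ∠QDY = 21.54°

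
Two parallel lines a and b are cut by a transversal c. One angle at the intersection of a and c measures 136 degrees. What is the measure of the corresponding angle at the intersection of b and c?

Corresponding angles formed by parallel lines and a transversal are equal.
The given angle is 136 degrees.
The corresponding angle = 136 degrees.

136 degrees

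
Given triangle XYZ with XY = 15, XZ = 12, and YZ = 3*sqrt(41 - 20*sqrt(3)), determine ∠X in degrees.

By the inverse law of cosines: cos(X) = (XY² + XZ² - YZ²) / (2 × XY × XZ)
cos(X) = (15² + 12² - (3*sqrt(41 - 20*sqrt(3)))²) / (2 × 15 × 12)
cos(X) = (225 + 144 - (369 - 180*sqrt(3))) / 360
cos(X) = sqrt(3)/2
X = arccos(sqrt(3)/2) = 30°

30°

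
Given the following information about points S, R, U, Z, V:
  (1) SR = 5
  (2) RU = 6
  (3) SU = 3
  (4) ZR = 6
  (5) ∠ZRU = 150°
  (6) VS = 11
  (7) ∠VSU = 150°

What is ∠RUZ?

Step 1: By the law of cosines on triangle URZ: UZ² = 6² + 6² − 2·6·6·cos(150°) = 134.35, so UZ ≈ 11.59.
Step 2: By the inverse law of cosines on triangle RUZ: cos(∠RUZ) = (6² + 11.59² − 6²) / (2·6·11.59) = 134.35/139.09 = 0.9659, so ∠RUZ = 15°.

Therefore, the measure of angle ∠RUZ = 15°.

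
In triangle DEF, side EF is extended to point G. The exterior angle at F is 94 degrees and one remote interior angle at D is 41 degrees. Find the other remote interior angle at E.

angle E = 94 - 41 = 53 degrees (exterior angle theorem).

53 degrees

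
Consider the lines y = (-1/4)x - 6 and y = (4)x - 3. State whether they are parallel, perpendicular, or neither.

Slope of line 1: m1 = -1/4
Slope of line 2: m2 = 4
m1 * m2 = -1, so perpendicular.

Perpendicular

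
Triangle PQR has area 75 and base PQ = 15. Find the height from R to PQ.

Area = (1/2) * base * height
height = 2 * Area / base
height = 2 * 75 / 15
height = 150 / 15
height = 10

10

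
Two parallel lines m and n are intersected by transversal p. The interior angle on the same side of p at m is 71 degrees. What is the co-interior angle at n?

Co-interior (same-side interior) angles are between the parallel lines on the same side of the transversal.
Unlike corresponding or alternate interior angles, they are supplementary rather than equal.
So the angle = 180 - 71 = 109 degrees.

109 degrees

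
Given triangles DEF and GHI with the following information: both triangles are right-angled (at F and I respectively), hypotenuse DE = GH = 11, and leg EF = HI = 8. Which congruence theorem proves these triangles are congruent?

The given information matches HL: The hypotenuse and one leg of two right triangles are equal (Hypotenuse-Leg).

HL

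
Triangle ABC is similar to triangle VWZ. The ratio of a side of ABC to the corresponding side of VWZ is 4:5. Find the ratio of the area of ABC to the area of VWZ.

Area ratio = (side ratio)^2 = (4/5)^2 = 16:25.

16:25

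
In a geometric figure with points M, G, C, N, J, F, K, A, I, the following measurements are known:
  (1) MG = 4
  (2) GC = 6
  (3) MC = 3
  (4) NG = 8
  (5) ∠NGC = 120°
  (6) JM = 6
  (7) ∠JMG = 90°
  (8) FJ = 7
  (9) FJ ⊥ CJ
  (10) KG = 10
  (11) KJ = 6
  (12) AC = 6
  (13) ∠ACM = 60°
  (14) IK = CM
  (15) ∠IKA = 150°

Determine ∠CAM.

Step 1: By the law of cosines on triangle ACM: AM² = 6² + 3² − 2·6·3·cos(60°) = 27, so AM = 3·√3.
Step 2: By the inverse law of cosines on triangle CAM: cos(∠CAM) = (6² + (3·√3)² − 3²) / (2·6·3·√3) = 54/62.35 = 0.866, so ∠CAM = 30°.

Therefore, the measure of angle ∠CAM = 30°.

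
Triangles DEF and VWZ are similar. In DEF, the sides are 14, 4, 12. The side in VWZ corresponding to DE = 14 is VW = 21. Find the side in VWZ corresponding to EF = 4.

Similar triangles have proportional sides. Setting up the proportion:
VW / DE = WZ / EF
21 / 14 = WZ / 4
WZ = 4 * 21 / 14 = 6.

6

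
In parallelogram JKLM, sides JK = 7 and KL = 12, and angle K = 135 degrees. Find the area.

Area = a * b * sin(theta)
Area = 7 * 12 * sin(135 degrees)
Area = 84 * sqrt(2)/2
Area = 42*sqrt(2)

42*sqrt(2)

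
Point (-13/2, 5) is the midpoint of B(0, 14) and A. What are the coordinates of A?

Using the midpoint formula: M = ((x1 + x2)/2, (y1 + y2)/2)
We know M = (-13/2, 5) and B = (0, 14)
For x: -13/2 = (0 + x2)/2, so x2 = 2*-13/2 - 0 = -13
For y: 5 = (14 + y2)/2, so y2 = 2*5 - 14 = -4
A = (-13, -4)

(-13, -4)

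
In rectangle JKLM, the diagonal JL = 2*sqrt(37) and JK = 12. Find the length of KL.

The diagonal of a rectangle forms a right triangle with the two sides.
Rearranging the Pythagorean theorem: missing side = sqrt(d^2 - known^2).
= sqrt(148 - 144) = sqrt(4) = 2.

2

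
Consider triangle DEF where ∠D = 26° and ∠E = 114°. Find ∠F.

angle F = 180 - 26 - 114 = 40 degrees.

40 degrees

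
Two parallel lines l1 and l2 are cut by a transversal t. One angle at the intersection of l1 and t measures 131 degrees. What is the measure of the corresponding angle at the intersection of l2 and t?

Corresponding angles formed by parallel lines and a transversal are equal.
The given angle is 131 degrees.
The corresponding angle = 131 degrees.

131 degrees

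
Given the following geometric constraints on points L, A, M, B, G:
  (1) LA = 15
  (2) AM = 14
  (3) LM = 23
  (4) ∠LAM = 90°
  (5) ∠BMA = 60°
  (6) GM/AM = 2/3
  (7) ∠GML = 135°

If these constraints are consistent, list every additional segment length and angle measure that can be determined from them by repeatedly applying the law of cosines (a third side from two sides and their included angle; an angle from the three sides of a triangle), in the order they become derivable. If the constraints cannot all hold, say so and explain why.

These constraints are not satisfiable: (1), (2) and (4) already determine LM: by the law of cosines LM² = 15² + 14² − 2·15·14·cos(90°) = 421, so LM ≈ 20.52, which contradicts (3) LM = 23. No planar figure meets all of them, so nothing further can be derived.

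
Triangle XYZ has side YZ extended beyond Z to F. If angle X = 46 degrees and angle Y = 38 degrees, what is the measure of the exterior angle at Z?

By the exterior angle theorem, an exterior angle of a triangle equals the sum of the two remote interior angles.
Exterior angle = angle X + angle Y
Exterior angle = 46 + 38 = 84 degrees

84 degrees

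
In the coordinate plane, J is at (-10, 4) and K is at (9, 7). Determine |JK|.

d = sqrt((9 - -10)^2 + (7 - 4)^2)
d = sqrt(19^2 + 3^2)
d = sqrt(361 + 9)
d = sqrt(370)

sqrt(370)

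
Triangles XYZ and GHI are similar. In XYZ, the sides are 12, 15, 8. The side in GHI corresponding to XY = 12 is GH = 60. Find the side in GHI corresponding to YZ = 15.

k = 60/12 = 5. HI = 5 * 15 = 75.

75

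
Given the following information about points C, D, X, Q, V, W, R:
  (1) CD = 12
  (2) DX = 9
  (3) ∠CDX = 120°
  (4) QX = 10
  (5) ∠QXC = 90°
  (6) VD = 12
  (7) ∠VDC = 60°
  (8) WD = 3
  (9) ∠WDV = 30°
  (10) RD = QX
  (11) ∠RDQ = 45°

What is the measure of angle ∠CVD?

Step 1: By the law of cosines on triangle VDC: VC² = 12² + 12² − 2·12·12·cos(60°) = 144, so VC = 12.
Step 2: By the inverse law of cosines on triangle CVD: cos(∠CVD) = (12² + 12² − 12²) / (2·12·12) = 144/288 = 0.5, so ∠CVD = 60°.

Therefore, the measure of angle ∠CVD = 60°.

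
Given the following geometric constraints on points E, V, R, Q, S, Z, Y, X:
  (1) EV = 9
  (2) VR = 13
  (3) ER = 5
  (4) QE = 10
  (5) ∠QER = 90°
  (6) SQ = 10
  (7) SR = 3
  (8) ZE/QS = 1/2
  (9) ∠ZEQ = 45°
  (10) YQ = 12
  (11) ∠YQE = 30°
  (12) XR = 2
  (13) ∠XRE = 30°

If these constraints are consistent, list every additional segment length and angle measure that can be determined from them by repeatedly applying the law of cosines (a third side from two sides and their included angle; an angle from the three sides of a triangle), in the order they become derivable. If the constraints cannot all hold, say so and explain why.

The constraints are consistent. Derivable facts, in order:
After 1 step:
- EX ≈ 3.42
- EY ≈ 6.01
- QZ ≈ 7.37
- RQ = 5·√5
- ∠ERV = 29.63°
- ∠EVR = 15.94°
- ∠REV = 134.43°
After 2 steps:
- ∠EQR = 26.57°
- ∠EQZ = 28.68°
- ∠ERQ = 63.43°
- ∠EXR = 132.99°
- ∠EYQ = 56.26°
- ∠EZQ = 106.32°
- ∠QEY = 93.74°
- ∠QRS = 59.55°
- ∠QSR = 105.47°
- ∠REX = 17.01°
- ∠RQS = 14.99°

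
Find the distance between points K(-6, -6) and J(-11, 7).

The horizontal distance is |-11 - -6| = 5 and the vertical distance is |7 - -6| = 13.
By the Pythagorean theorem, d = sqrt(5^2 + 13^2) = sqrt(194).

sqrt(194)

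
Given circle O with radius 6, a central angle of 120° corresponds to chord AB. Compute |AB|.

Drop a perpendicular from the center to the chord, bisecting both the chord and the central angle.
Each half-chord = r sin(θ/2) = 6 sin(60°).
The full chord = 2 × 6 × sin(60°) = 6*sqrt(3).

6*sqrt(3)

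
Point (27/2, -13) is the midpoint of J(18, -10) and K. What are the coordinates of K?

Using the midpoint formula: M = ((x1 + x2)/2, (y1 + y2)/2)
We know M = (27/2, -13) and J = (18, -10)
For x: 27/2 = (18 + x2)/2, so x2 = 2*27/2 - 18 = 9
For y: -13 = (-10 + y2)/2, so y2 = 2*-13 - -10 = -16
K = (9, -16)

(9, -16)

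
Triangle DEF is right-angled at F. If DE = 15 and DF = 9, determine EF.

By the Pythagorean theorem: EF^2 = DE^2 - DF^2
EF^2 = 15^2 - 9^2 = 225 - 81 = 144
EF = sqrt(144) = 12

12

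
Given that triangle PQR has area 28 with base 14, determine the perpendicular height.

height = 2 * 28 / 14 = 4

4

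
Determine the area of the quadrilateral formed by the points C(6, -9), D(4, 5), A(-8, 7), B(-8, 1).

Using the Shoelace formula for a quadrilateral (vertices in order):
Area = (1/2)|sum of (x_i * y_(i+1) - x_(i+1) * y_i)|
Terms: (6*5 - 4*-9) = 66, (4*7 - -8*5) = 68, (-8*1 - -8*7) = 48, (-8*-9 - 6*1) = 66
Sum = 248
Area = (1/2)(248) = 124

124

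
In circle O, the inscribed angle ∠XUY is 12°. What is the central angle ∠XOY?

The inscribed angle theorem states that a central angle is always twice any inscribed angle that subtends the same arc.
Since the inscribed angle is 12°, the central angle = 2 × 12° = 24°.

24°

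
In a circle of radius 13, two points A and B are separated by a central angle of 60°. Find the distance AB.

Chord = 2(13) sin(30°) = 13

13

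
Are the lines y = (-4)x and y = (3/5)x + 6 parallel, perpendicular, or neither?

Slope of line 1: m1 = -4
Slope of line 2: m2 = 3/5
For parallel lines we need equal slopes: -4 != 3/5.
For perpendicular lines we need m1*m2 = -1: (-4)(3/5) = -12/5 != -1.
Since neither condition holds, the lines are neither parallel nor perpendicular.

Neither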